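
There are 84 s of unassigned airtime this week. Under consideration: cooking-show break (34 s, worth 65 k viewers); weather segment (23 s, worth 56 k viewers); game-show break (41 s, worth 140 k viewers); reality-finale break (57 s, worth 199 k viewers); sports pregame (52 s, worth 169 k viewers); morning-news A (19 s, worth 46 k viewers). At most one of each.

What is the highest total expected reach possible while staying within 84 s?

Best packing: weather segment + reality-finale break — 80 s, 255 total.

255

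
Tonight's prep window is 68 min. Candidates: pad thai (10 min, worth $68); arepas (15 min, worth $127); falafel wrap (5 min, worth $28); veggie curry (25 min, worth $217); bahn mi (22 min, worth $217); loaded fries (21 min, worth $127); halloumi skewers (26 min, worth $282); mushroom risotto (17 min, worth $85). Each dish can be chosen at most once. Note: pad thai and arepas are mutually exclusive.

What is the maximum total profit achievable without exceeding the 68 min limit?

The ratio ordering already packs tightly: arepas + falafel wrap + bahn mi + halloumi skewers, 68 min, 654.
That's the maximum — no feasible swap from here does better than 654.

654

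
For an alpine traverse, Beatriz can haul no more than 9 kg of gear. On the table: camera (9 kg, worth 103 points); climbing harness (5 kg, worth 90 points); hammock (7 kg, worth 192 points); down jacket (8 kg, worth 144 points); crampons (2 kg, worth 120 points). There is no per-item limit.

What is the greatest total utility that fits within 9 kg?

480

The ratio ordering already packs tightly: 4×crampons, 8 kg, 480.
Every other selection either busts 9 kg or fails to beat 480.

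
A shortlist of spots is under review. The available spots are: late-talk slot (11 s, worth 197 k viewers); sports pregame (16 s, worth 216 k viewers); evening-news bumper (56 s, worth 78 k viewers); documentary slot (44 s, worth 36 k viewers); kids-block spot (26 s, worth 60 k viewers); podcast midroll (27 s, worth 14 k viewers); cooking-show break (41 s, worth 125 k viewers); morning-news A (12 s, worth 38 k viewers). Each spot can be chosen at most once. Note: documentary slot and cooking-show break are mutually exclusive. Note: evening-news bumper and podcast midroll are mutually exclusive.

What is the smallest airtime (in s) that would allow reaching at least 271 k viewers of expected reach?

Need the lightest bundle worth ≥ 271.
Taking late-talk slot + sports pregame gives 413 (≥ 271) for 27 s.
Any bundle with less than 27 s falls short of 271.

27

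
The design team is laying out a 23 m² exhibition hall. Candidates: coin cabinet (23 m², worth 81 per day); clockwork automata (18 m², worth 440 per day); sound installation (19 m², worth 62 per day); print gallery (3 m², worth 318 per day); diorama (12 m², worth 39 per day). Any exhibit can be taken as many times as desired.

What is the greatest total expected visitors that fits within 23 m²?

Ranking by ratio (expected visitors/m²): print gallery 106.00, clockwork automata 24.44, coin cabinet 3.52, sound installation 3.26.
Best packing: 7×print gallery — 21 m², 2226 total.
Every other selection either busts 23 m² or fails to beat 2226.

2226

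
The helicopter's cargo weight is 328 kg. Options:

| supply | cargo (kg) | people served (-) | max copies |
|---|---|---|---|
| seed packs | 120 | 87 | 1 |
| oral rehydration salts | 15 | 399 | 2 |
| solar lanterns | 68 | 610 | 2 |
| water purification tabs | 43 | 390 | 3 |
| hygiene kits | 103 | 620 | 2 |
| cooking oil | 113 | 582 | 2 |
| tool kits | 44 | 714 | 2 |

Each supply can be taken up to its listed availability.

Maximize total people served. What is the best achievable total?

Best packing: 2×oral rehydration salts + solar lanterns + 3×water purification tabs + 2×tool kits — 315 kg, 4006 total.
That's the maximum — no swap from here does better than 4006.

4006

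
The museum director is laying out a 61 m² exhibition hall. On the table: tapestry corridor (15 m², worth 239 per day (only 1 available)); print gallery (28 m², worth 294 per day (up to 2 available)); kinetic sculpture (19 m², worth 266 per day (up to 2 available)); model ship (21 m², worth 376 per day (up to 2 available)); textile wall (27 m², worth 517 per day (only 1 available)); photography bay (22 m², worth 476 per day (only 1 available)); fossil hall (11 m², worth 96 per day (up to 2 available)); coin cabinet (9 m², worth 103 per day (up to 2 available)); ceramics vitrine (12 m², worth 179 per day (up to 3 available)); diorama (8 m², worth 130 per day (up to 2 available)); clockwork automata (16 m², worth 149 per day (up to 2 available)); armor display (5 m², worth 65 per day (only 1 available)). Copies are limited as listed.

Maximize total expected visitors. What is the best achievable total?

1172

Greedy by ratio would take textile wall + photography bay + diorama: 57 m² used, total 1123.
Dropping diorama frees 8 m²; slotting in ceramics vitrine (12 m²) lifts the total to 1172 at 61 m².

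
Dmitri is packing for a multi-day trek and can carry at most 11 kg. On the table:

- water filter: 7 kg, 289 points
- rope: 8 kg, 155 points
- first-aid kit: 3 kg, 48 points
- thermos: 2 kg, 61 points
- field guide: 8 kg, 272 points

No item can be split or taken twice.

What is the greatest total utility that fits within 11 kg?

350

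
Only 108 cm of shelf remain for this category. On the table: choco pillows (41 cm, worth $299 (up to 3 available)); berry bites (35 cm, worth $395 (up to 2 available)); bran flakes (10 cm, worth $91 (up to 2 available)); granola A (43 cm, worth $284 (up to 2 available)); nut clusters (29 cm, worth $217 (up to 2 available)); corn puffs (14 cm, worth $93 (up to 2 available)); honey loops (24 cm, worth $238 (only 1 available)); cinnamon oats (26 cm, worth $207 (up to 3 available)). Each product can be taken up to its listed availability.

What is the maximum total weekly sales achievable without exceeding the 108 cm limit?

1121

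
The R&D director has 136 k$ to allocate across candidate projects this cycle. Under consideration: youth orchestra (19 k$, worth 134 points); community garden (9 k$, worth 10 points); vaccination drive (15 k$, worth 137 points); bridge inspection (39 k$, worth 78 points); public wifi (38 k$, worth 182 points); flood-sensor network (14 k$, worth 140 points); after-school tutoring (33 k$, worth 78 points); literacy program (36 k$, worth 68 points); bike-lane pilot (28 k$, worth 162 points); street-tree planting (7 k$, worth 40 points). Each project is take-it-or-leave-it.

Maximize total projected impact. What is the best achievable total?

Best packing: youth orchestra + community garden + vaccination drive + public wifi + flood-sensor network + bike-lane pilot + street-tree planting — 130 k$, 805 total.
The closest alternative, youth orchestra + vaccination drive + public wifi + flood-sensor network + bike-lane pilot + street-tree planting, reaches only 795.

805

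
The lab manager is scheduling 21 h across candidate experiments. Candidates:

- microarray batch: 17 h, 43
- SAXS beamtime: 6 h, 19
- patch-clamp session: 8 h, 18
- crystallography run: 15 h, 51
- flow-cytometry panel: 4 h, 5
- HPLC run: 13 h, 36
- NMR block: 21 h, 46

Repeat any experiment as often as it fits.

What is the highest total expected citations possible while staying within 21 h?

70

Ranking by ratio (expected citations/h): crystallography run 3.40, SAXS beamtime 3.17, HPLC run 2.77.
SAXS beamtime + crystallography run uses 21 of the 21 h and totals 70.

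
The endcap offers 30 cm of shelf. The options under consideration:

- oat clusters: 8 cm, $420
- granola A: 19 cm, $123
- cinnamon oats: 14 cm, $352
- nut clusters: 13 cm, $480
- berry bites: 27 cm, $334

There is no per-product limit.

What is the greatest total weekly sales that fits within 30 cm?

Greedy by ratio would take 3×oat clusters: 24 cm used, total 1260.
Replace oat clusters with nut clusters: the trade gains 60 net, giving 1320 at 29 cm.
The spare 1 cm is too small for any remaining product, and no exchange beats 1320.

1320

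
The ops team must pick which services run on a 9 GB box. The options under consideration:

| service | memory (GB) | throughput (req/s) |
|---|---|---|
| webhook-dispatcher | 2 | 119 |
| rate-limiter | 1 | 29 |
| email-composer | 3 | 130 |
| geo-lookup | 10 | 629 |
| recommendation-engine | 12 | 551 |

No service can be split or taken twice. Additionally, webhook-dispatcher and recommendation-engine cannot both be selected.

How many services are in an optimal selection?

3

Optimal total is 278.
For example webhook-dispatcher + rate-limiter + email-composer achieves it, using 6 GB.
Any selection reaching 278 contains exactly 3 services.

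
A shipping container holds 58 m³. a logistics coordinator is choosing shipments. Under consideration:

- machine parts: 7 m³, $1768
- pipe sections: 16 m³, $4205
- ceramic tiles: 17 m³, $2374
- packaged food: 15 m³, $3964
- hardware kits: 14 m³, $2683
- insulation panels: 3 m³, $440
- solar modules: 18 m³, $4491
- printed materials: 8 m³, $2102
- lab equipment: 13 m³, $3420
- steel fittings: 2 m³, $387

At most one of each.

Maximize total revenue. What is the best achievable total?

14815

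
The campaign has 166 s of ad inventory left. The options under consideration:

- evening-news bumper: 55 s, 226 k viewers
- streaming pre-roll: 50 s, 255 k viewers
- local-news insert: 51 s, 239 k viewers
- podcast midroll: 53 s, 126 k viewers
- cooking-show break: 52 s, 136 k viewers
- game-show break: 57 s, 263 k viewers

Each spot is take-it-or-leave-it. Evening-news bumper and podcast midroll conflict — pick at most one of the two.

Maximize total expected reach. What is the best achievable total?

By expected reach per s: streaming pre-roll 5.10, local-news insert 4.69, game-show break 4.61 lead.
Taking streaming pre-roll + local-news insert + game-show break: 158 s used, 757 in expected reach.
An exhaustive check of the 64 subsets confirms 757.

757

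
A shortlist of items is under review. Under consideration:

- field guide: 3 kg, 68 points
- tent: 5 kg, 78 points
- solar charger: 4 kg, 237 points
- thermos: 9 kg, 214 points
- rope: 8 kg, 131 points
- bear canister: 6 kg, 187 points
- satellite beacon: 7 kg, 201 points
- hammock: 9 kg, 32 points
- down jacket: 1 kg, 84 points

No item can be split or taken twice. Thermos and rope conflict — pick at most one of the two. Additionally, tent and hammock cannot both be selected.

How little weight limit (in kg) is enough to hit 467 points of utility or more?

11

Need the lightest bundle worth ≥ 467.
Taking solar charger + bear canister + down jacket gives 508 (≥ 467) for 11 kg.
No combination under 11 kg hits 467.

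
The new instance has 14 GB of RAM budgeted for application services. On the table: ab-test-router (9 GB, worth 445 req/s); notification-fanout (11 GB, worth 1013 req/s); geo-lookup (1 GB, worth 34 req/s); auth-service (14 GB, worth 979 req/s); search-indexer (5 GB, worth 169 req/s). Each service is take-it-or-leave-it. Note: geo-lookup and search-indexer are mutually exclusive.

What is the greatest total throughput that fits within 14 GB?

1047

Notification-fanout + geo-lookup uses 12 of the 14 GB and totals 1047.
The closest alternative, notification-fanout, reaches only 1013.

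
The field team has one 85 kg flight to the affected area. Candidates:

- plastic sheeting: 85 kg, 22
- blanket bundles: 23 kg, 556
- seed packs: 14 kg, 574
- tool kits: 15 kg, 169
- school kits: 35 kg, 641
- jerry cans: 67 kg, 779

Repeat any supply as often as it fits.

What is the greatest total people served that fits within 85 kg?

Density check — seed packs 41.00, blanket bundles 24.17, school kits 18.31, jerry cans 11.63 are the best per kg.
The ratio ordering already packs tightly: 6×seed packs, 84 kg, 3444.

3444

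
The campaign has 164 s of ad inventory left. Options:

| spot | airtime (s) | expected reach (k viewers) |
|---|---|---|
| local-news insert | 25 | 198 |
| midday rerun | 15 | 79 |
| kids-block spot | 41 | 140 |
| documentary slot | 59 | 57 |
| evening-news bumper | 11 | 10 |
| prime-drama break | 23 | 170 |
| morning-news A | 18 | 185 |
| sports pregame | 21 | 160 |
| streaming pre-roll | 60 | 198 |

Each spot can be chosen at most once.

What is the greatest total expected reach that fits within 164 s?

990

A density-first pass picks local-news insert + midday rerun + kids-block spot + evening-news bumper + prime-drama break + morning-news A + sports pregame — 942 at 154 s.
Dropping kids-block spot and evening-news bumper frees 52 s; slotting in streaming pre-roll (60 s) lifts the total to 990 at 162 s.
Every other selection either busts 164 s or fails to beat 990.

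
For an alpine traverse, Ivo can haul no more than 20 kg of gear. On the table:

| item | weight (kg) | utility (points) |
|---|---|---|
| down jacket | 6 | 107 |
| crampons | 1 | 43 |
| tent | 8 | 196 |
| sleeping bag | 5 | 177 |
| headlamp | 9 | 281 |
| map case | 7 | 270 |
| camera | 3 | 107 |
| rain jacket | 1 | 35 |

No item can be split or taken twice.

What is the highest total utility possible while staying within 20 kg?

701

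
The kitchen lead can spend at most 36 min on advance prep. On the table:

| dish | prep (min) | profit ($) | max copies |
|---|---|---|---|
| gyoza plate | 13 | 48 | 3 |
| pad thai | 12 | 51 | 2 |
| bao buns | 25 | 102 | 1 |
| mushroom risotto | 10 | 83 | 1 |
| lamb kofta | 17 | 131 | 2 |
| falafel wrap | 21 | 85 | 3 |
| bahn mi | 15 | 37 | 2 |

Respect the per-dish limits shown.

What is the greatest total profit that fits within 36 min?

262

Greedy by ratio would take mushroom risotto + lamb kofta: 27 min used, total 214.
Replace mushroom risotto with lamb kofta: the trade gains 48 net, giving 262 at 34 min.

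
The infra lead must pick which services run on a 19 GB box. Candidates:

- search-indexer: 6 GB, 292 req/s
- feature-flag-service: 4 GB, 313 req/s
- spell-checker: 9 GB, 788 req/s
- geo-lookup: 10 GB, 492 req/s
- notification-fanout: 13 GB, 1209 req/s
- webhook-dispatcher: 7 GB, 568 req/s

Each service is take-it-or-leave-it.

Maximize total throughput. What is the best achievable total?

1522

Best packing: feature-flag-service + notification-fanout — 17 GB, 1522 total.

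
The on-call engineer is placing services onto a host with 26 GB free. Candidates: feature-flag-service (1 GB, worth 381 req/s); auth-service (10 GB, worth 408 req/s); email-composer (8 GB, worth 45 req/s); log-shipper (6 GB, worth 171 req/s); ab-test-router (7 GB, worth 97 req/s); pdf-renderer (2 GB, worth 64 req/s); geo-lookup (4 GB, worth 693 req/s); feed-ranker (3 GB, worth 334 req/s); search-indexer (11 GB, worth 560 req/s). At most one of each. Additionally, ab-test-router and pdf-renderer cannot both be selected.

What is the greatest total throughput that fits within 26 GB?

2139

A density-first pass picks feature-flag-service + pdf-renderer + geo-lookup + feed-ranker + search-indexer — 2032 at 21 GB.
The 2 GB tied up in pdf-renderer is better spent on log-shipper — total rises to 2139 (25 GB).
Runner-up feature-flag-service + ab-test-router + geo-lookup + feed-ranker + search-indexer tops out at 2065.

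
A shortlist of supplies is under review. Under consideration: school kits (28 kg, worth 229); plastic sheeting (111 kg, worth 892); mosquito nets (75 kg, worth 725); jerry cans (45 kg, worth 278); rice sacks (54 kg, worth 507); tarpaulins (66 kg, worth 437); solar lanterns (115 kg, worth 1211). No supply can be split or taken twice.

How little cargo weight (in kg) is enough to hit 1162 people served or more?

Look for the lowest-cargo combination reaching 1162.
solar lanterns reaches 1211 using 115 kg.
No combination under 115 kg hits 1162.

115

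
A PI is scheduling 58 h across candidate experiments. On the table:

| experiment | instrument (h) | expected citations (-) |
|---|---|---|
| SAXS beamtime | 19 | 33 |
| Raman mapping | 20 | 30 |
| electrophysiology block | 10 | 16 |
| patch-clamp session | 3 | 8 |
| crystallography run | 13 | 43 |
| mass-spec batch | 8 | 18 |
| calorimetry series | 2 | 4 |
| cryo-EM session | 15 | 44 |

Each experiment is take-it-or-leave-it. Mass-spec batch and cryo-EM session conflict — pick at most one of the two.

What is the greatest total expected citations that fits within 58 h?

136

SAXS beamtime + electrophysiology block + crystallography run + cryo-EM session uses 57 of the 58 h and totals 136.
No other feasible combination exceeds 136.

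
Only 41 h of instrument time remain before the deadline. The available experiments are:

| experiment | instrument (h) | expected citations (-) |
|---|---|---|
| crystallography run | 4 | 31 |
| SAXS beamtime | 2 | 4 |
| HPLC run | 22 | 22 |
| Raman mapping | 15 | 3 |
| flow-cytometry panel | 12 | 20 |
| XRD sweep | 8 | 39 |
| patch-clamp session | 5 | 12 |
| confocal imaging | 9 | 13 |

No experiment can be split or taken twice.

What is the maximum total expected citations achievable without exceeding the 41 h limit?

119

Best packing: crystallography run + SAXS beamtime + flow-cytometry panel + XRD sweep + patch-clamp session + confocal imaging — 40 h, 119 total.
Next best is crystallography run + flow-cytometry panel + XRD sweep + patch-clamp session + confocal imaging at 115 (38 h) — short by 4.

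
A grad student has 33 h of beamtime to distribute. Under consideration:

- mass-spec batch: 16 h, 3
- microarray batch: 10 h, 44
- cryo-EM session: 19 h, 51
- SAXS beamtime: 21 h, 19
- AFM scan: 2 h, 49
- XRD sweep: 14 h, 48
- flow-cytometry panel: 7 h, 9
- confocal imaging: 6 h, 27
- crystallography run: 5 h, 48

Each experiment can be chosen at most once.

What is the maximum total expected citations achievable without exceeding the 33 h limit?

189

Density check — AFM scan 24.50, crystallography run 9.60, confocal imaging 4.50, microarray batch 4.40 are the best per h.
Taking the top-ratio experiments first gives microarray batch + AFM scan + flow-cytometry panel + confocal imaging + crystallography run for 177 (30 h).
Replace flow-cytometry panel and confocal imaging with XRD sweep: the trade gains 12 net, giving 189 at 31 h.
The spare 2 h is too small for any remaining experiment, and no exchange beats 189.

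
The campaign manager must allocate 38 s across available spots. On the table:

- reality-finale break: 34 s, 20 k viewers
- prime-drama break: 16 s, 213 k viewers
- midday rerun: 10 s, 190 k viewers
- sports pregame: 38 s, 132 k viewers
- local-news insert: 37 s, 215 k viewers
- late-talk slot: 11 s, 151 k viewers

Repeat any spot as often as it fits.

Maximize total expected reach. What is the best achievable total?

593

Density check — midday rerun 19.00, late-talk slot 13.73, prime-drama break 13.31 are the best per s.
Taking the top-ratio spots first gives 3×midday rerun for 570 (30 s).
Dropping midday rerun frees 10 s; slotting in prime-drama break (16 s) lifts the total to 593 at 36 s.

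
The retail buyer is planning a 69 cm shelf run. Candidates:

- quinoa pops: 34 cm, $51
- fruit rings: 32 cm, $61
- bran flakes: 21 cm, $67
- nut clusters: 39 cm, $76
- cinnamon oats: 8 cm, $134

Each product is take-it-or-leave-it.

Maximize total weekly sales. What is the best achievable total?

277

Best packing: bran flakes + nut clusters + cinnamon oats — 68 cm, 277 total.
Next best is fruit rings + bran flakes + cinnamon oats at 262 (61 cm) — short by 15.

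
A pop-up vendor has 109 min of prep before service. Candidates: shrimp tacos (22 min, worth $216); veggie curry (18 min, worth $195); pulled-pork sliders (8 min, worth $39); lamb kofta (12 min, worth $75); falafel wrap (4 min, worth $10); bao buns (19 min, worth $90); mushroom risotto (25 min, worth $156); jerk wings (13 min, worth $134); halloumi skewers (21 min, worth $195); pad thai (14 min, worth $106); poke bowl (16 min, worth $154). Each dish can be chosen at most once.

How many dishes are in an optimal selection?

The maximum profit within 109 min is 1010.
shrimp tacos + veggie curry + falafel wrap + jerk wings + halloumi skewers + pad thai + poke bowl hits 1010 at 108 min.
Any selection reaching 1010 contains exactly 7 dishes.

7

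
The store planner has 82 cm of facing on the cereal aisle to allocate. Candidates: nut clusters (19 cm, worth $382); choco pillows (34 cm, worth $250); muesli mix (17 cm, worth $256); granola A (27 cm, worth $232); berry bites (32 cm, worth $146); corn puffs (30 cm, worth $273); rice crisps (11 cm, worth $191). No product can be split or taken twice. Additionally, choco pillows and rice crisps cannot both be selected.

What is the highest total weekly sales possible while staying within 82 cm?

1102

The ratio ordering already packs tightly: nut clusters + muesli mix + corn puffs + rice crisps, 77 cm, 1102.
Next best is nut clusters + muesli mix + granola A + rice crisps at 1061 (74 cm) — short by 41.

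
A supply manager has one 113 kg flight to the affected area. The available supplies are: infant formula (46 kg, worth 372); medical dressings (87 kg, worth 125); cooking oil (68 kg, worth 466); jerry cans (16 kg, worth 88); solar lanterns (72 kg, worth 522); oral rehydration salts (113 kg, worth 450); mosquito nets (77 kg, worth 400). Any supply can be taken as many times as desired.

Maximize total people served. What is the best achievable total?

Taking 2×infant formula + jerry cans: 108 kg used, 832 in people served.
That's the maximum — no swap from here does better than 832.

832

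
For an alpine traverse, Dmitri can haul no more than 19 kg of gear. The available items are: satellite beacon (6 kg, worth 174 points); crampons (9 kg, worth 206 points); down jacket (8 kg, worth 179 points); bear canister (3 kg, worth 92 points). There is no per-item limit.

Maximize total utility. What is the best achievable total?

Taking 6×bear canister: 18 kg used, 552 in utility.
That's the maximum — no swap from here does better than 552.

552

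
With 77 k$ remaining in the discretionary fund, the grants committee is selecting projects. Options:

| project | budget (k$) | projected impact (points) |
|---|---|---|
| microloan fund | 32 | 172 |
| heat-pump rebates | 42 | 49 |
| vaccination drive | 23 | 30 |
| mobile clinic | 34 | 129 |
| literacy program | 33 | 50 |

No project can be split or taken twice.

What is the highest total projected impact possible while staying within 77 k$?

301

Taking microloan fund + mobile clinic: 66 k$ used, 301 in projected impact.
The spare 11 k$ is too small for any remaining project, and no exchange beats 301.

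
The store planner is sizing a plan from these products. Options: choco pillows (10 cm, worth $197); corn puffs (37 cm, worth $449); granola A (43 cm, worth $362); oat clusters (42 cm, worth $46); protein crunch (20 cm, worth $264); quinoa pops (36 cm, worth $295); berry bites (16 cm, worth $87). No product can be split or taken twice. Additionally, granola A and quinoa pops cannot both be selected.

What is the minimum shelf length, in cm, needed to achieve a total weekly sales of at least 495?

46

Need the lightest bundle worth ≥ 495.
choco pillows + protein crunch + berry bites reaches 548 using 46 cm.
Any bundle with less than 46 cm falls short of 495.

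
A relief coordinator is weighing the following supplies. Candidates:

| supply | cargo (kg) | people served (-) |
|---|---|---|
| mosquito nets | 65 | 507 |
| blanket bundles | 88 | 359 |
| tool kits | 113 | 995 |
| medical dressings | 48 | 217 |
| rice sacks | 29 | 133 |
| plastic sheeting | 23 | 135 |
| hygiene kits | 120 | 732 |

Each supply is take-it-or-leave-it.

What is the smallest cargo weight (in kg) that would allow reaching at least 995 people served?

Need the lightest bundle worth ≥ 995.
tool kits reaches 995 using 113 kg.
No combination under 113 kg hits 995.

113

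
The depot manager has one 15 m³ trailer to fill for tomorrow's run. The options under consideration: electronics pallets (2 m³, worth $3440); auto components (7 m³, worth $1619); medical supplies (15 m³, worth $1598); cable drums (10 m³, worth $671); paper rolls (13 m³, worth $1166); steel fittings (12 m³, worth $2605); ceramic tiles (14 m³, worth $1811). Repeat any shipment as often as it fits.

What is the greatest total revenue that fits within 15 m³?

7×electronics pallets uses 14 of the 15 m³ and totals 24080.
The spare 1 m³ is too small for any remaining shipment, and no exchange beats 24080.

24080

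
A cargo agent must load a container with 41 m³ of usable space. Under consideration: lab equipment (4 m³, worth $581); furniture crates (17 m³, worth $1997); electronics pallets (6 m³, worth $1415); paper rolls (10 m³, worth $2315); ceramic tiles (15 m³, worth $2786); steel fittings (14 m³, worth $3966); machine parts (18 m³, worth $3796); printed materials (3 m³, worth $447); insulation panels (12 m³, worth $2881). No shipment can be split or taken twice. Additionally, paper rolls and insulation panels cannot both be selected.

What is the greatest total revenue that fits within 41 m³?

9633

By revenue per m³: steel fittings 283.29, insulation panels 240.08, electronics pallets 235.83 lead.
Greedy by ratio would take lab equipment + electronics pallets + steel fittings + printed materials + insulation panels: 39 m³ used, total 9290.
Replace lab equipment and electronics pallets and printed materials with ceramic tiles: the trade gains 343 net, giving 9633 at 41 m³.
The closest alternative, electronics pallets + steel fittings + machine parts + printed materials, reaches only 9624.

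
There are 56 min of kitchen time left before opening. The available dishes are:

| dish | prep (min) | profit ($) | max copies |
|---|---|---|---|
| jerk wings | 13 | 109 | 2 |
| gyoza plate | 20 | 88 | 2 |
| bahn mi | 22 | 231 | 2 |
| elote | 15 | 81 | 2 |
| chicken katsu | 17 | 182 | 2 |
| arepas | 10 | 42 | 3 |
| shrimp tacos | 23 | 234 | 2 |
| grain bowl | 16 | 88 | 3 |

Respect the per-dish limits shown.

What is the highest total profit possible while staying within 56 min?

595

The ratio ordering already packs tightly: bahn mi + 2×chicken katsu, 56 min, 595.
Every other selection either busts 56 min or exceeds an availability limit or fails to beat 595.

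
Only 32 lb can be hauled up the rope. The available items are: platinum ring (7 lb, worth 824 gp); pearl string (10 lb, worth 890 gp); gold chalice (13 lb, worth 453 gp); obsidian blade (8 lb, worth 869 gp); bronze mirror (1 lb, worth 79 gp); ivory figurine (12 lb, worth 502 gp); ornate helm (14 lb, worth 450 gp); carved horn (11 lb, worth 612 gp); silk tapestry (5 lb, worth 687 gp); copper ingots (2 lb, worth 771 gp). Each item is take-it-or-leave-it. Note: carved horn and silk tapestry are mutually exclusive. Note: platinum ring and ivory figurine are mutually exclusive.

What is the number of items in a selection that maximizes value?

5

Optimal total is 4041.
platinum ring + pearl string + obsidian blade + silk tapestry + copper ingots hits 4041 at 32 lb.
All optima have 5 items.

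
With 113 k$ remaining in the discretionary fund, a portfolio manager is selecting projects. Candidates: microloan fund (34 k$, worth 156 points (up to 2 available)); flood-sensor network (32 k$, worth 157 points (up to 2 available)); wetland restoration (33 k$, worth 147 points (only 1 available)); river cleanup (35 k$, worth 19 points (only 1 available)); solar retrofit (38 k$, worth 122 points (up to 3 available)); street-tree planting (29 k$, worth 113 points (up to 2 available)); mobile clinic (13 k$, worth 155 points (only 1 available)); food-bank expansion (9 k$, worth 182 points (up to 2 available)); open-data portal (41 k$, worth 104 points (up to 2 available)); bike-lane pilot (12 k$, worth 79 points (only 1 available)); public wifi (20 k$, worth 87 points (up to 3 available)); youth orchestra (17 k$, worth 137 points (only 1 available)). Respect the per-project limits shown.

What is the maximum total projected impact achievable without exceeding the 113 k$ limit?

Best packing: flood-sensor network + mobile clinic + 2×food-bank expansion + bike-lane pilot + public wifi + youth orchestra — 112 k$, 979 total.
That's the maximum — no swap from here does better than 979.

979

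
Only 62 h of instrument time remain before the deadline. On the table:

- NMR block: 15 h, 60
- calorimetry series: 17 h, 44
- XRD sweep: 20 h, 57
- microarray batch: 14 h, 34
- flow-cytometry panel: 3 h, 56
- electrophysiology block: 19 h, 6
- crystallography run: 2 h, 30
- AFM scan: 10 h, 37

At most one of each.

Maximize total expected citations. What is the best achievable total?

Ranking by ratio (expected citations/h): flow-cytometry panel 18.67, crystallography run 15.00, NMR block 4.00, AFM scan 3.70.
A density-first pass picks NMR block + XRD sweep + flow-cytometry panel + crystallography run + AFM scan — 240 at 50 h.
Replace XRD sweep with calorimetry series + microarray batch: the trade gains 21 net, giving 261 at 61 h.
Runner-up NMR block + calorimetry series + XRD sweep + flow-cytometry panel + crystallography run tops out at 247.

261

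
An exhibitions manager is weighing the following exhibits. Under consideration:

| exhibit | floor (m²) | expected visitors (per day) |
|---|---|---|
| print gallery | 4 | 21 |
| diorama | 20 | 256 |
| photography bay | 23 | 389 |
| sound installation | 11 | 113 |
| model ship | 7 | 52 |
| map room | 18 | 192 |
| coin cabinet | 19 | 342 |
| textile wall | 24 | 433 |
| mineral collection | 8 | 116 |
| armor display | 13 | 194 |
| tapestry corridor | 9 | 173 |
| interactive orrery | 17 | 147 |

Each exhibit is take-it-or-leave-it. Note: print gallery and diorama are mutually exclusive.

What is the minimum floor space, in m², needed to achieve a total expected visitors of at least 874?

51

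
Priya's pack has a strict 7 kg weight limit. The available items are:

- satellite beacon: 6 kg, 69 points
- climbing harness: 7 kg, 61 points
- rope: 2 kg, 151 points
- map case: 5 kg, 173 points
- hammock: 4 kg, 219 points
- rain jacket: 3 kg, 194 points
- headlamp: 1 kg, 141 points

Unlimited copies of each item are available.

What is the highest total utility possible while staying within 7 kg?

Density check — headlamp 141.00, rope 75.50, rain jacket 64.67 are the best per kg.
The ratio ordering already packs tightly: 7×headlamp, 7 kg, 987.
That's the maximum — no swap from here does better than 987.

987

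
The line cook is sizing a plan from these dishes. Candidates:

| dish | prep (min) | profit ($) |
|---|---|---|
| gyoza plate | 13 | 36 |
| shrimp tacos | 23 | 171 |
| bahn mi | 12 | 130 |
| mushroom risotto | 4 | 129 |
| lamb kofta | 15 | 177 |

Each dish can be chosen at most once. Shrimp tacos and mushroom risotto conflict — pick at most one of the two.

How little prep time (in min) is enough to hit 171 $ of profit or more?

Need the lightest bundle worth ≥ 171.
Taking lamb kofta gives 177 (≥ 171) for 15 min.
Below 15 min the best achievable stays under 171.

15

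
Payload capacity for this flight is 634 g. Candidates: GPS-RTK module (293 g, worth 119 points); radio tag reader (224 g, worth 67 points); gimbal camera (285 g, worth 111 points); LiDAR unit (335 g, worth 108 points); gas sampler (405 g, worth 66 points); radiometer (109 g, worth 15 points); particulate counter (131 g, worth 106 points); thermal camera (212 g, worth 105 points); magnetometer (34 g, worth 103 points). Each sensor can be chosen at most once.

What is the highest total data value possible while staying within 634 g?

381

Ranking by ratio (data value/g): magnetometer 3.03, particulate counter 0.81, thermal camera 0.50.
Best packing: radio tag reader + particulate counter + thermal camera + magnetometer — 601 g, 381 total.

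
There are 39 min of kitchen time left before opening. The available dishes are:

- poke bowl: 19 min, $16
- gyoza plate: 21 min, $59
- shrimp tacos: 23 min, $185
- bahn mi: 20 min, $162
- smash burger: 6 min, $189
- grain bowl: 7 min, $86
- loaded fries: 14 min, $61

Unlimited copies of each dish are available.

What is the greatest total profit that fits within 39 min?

1134

The ratio ordering already packs tightly: 6×smash burger, 36 min, 1134.
That's the maximum — no swap from here does better than 1134.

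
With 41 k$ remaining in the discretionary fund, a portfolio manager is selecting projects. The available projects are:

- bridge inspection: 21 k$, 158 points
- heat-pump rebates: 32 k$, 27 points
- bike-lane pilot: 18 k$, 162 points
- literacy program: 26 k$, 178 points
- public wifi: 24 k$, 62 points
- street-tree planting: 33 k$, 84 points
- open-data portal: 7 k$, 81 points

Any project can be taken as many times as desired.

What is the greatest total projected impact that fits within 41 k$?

By projected impact per k$: open-data portal 11.57, bike-lane pilot 9.00, bridge inspection 7.52, literacy program 6.85 lead.
Best packing: bike-lane pilot + 3×open-data portal — 39 k$, 405 total.

405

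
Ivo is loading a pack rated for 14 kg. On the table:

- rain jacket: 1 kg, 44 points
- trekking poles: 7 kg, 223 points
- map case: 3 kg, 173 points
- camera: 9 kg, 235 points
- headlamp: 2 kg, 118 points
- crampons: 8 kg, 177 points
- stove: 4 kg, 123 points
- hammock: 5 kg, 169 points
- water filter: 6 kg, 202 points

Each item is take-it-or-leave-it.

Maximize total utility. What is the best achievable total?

Ranking by ratio (utility/kg): headlamp 59.00, map case 57.67, rain jacket 44.00.
Greedy by ratio would take rain jacket + map case + headlamp + hammock: 11 kg used, total 504.
Replace rain jacket with stove: the trade gains 79 net, giving 583 at 14 kg.
The closest alternative, rain jacket + trekking poles + map case + headlamp, reaches only 558.

583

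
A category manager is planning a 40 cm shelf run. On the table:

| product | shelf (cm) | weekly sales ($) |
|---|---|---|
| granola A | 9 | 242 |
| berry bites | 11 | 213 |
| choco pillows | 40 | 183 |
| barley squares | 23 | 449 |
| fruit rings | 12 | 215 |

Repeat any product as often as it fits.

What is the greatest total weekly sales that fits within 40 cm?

968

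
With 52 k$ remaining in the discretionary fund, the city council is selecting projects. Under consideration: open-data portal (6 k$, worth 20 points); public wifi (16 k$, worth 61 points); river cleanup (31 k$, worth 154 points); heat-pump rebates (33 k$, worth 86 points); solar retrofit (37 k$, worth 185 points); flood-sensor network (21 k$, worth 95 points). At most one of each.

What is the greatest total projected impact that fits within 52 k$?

By projected impact per k$: solar retrofit 5.00, river cleanup 4.97, flood-sensor network 4.52, public wifi 3.81 lead.
Taking the top-ratio projects first gives open-data portal + solar retrofit for 205 (43 k$).
The 43 k$ tied up in open-data portal and solar retrofit is better spent on river cleanup + flood-sensor network — total rises to 249 (52 k$).
An exhaustive check of the 64 subsets confirms 249.

249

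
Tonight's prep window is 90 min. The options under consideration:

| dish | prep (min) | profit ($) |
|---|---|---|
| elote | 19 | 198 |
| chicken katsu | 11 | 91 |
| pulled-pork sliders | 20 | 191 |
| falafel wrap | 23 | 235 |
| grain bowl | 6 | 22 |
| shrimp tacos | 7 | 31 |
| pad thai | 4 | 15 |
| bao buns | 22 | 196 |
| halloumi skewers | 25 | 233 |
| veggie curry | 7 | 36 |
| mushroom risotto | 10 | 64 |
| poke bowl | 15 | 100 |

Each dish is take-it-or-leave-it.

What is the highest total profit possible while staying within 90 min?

862

Filling by ratio: elote + pulled-pork sliders + falafel wrap + halloumi skewers for 857, with 3 min left unused.
Replace pulled-pork sliders with bao buns: the trade gains 5 net, giving 862 at 89 min.
That's the maximum — no swap from here does better than 862.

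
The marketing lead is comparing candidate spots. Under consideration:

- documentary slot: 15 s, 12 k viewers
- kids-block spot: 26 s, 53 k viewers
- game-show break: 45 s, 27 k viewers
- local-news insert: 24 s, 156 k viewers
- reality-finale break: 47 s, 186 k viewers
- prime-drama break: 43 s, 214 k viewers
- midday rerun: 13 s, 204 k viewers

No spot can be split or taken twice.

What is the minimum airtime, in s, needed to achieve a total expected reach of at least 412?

56

Need the lightest bundle worth ≥ 412.
prime-drama break + midday rerun: 418 expected reach at 56 s.
Below 56 s the best achievable stays under 412.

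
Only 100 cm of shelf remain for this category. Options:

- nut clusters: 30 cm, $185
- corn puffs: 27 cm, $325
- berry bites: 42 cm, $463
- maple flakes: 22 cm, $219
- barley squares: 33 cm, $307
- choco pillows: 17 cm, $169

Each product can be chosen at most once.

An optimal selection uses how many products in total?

The maximum weekly sales within 100 cm is 1020.
For example corn puffs + maple flakes + barley squares + choco pillows achieves it, using 99 cm.
All optima have 4 products.

4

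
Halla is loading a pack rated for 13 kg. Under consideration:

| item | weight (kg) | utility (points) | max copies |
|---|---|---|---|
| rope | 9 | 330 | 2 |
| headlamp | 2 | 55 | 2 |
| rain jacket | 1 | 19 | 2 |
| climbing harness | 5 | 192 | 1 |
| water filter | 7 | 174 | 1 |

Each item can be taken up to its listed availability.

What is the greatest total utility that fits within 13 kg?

440

Ranking by ratio (utility/kg): climbing harness 38.40, rope 36.67, headlamp 27.50, water filter 24.86.
Filling by ratio: 2×headlamp + 2×rain jacket + climbing harness for 340, with 2 kg left unused.
The 7 kg tied up in 2×rain jacket and climbing harness is better spent on rope — total rises to 440 (13 kg).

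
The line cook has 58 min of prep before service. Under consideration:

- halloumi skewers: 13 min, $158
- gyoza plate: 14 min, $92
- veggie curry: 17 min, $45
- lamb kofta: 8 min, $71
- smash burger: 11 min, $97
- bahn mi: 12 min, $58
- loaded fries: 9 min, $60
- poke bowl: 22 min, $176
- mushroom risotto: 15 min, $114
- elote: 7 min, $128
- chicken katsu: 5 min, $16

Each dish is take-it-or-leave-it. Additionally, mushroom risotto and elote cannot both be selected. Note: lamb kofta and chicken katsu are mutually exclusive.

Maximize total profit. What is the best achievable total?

Taking halloumi skewers + smash burger + poke bowl + elote + chicken katsu: 58 min used, 575 in profit.

575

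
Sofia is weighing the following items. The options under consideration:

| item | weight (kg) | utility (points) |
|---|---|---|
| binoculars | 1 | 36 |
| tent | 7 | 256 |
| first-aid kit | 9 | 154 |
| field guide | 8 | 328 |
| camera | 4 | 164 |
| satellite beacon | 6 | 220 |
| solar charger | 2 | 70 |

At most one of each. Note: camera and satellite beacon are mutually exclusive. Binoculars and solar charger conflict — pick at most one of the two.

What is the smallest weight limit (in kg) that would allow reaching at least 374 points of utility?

10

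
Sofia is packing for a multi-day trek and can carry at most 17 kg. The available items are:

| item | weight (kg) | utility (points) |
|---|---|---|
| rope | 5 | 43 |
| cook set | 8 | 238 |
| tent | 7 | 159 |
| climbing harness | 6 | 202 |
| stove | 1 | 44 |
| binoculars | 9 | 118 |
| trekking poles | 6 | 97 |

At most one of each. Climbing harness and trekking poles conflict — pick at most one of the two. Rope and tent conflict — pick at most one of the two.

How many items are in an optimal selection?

3

The maximum utility within 17 kg is 484.
cook set + climbing harness + stove hits 484 at 15 kg.
Every optimal selection uses 3 items.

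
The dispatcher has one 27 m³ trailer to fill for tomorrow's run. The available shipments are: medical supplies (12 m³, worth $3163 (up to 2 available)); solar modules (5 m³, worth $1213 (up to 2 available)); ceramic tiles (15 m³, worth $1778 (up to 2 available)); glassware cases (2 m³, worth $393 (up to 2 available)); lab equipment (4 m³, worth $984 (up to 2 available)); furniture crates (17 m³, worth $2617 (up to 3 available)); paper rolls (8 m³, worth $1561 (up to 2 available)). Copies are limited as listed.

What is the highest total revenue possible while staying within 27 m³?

6737

Ranking by ratio (revenue/m³): medical supplies 263.58, lab equipment 246.00, solar modules 242.60.
The ratio heuristic lands on 2×medical supplies + glassware cases (6719) but leaves 1 m³ idle.
Replace medical supplies with solar modules + 2×lab equipment: the trade gains 18 net, giving 6737 at 27 m³.
No other feasible combination exceeds 6737.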